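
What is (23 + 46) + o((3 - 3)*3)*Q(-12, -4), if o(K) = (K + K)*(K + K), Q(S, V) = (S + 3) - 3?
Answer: 69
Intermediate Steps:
Q(S, V) = S (Q(S, V) = (3 + S) - 3 = S)
o(K) = 4*K² (o(K) = (2*K)*(2*K) = 4*K²)
(23 + 46) + o((3 - 3)*3)*Q(-12, -4) = (23 + 46) + (4*((3 - 3)*3)²)*(-12) = 69 + (4*(0*3)²)*(-12) = 69 + (4*0²)*(-12) = 69 + (4*0)*(-12) = 69 + 0*(-12) = 69 + 0 = 69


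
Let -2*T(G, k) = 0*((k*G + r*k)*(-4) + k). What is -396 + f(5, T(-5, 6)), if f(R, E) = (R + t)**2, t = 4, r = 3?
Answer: -315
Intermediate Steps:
T(G, k) = 0 (T(G, k) = -0*((k*G + 3*k)*(-4) + k) = -0*((G*k + 3*k)*(-4) + k) = -0*((3*k + G*k)*(-4) + k) = -0*((-12*k - 4*G*k) + k) = -0*(-11*k - 4*G*k) = -1/2*0 = 0)
f(R, E) = (4 + R)**2 (f(R, E) = (R + 4)**2 = (4 + R)**2)
-396 + f(5, T(-5, 6)) = -396 + (4 + 5)**2 = -396 + 9**2 = -396 + 81 = -315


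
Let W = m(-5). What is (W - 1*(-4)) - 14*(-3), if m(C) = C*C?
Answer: 71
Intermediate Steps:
m(C) = C²
W = 25 (W = (-5)² = 25)
(W - 1*(-4)) - 14*(-3) = (25 - 1*(-4)) - 14*(-3) = (25 + 4) + 42 = 29 + 42 = 71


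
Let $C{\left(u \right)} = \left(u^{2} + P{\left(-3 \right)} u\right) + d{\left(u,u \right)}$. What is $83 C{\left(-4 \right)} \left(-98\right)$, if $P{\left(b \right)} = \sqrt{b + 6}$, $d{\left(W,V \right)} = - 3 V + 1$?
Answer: $-235886 + 32536 \sqrt{3} \approx -1.7953 \cdot 10^{5}$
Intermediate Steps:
$d{\left(W,V \right)} = 1 - 3 V$
$P{\left(b \right)} = \sqrt{6 + b}$
$C{\left(u \right)} = 1 + u^{2} - 3 u + u \sqrt{3}$ ($C{\left(u \right)} = \left(u^{2} + \sqrt{6 - 3} u\right) - \left(-1 + 3 u\right) = \left(u^{2} + \sqrt{3} u\right) - \left(-1 + 3 u\right) = \left(u^{2} + u \sqrt{3}\right) - \left(-1 + 3 u\right) = 1 + u^{2} - 3 u + u \sqrt{3}$)
$83 C{\left(-4 \right)} \left(-98\right) = 83 \left(1 + \left(-4\right)^{2} - -12 - 4 \sqrt{3}\right) \left(-98\right) = 83 \left(1 + 16 + 12 - 4 \sqrt{3}\right) \left(-98\right) = 83 \left(29 - 4 \sqrt{3}\right) \left(-98\right) = \left(2407 - 332 \sqrt{3}\right) \left(-98\right) = -235886 + 32536 \sqrt{3}$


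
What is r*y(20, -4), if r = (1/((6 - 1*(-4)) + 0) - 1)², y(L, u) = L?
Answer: 81/5 ≈ 16.200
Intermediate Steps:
r = 81/100 (r = (1/((6 + 4) + 0) - 1)² = (1/(10 + 0) - 1)² = (1/10 - 1)² = (⅒ - 1)² = (-9/10)² = 81/100 ≈ 0.81000)
r*y(20, -4) = (81/100)*20 = 81/5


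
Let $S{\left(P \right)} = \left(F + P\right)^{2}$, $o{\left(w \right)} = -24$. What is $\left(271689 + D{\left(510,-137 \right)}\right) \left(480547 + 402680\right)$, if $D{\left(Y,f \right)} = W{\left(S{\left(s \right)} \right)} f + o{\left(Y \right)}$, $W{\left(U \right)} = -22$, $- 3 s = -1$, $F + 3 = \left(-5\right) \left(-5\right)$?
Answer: $242603909133$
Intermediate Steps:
$F = 22$ ($F = -3 - -25 = -3 + 25 = 22$)
$s = \frac{1}{3}$ ($s = \left(- \frac{1}{3}\right) \left(-1\right) = \frac{1}{3} \approx 0.33333$)
$S{\left(P \right)} = \left(22 + P\right)^{2}$
$D{\left(Y,f \right)} = -24 - 22 f$ ($D{\left(Y,f \right)} = - 22 f - 24 = -24 - 22 f$)
$\left(271689 + D{\left(510,-137 \right)}\right) \left(480547 + 402680\right) = \left(271689 - -2990\right) \left(480547 + 402680\right) = \left(271689 + \left(-24 + 3014\right)\right) 883227 = \left(271689 + 2990\right) 883227 = 274679 \cdot 883227 = 242603909133$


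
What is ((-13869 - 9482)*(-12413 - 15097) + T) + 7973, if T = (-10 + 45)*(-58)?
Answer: 642391953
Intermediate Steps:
T = -2030 (T = 35*(-58) = -2030)
((-13869 - 9482)*(-12413 - 15097) + T) + 7973 = ((-13869 - 9482)*(-12413 - 15097) - 2030) + 7973 = (-23351*(-27510) - 2030) + 7973 = (642386010 - 2030) + 7973 = 642383980 + 7973 = 642391953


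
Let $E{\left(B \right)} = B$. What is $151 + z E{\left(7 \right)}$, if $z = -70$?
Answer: $-339$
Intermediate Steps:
$151 + z E{\left(7 \right)} = 151 - 490 = -339$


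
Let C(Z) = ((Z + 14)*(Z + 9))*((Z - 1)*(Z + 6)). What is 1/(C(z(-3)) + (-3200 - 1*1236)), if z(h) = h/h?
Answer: -1/4436 ≈ -0.00022543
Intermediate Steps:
z(h) = 1
C(Z) = (-1 + Z)*(6 + Z)*(9 + Z)*(14 + Z) (C(Z) = ((14 + Z)*(9 + Z))*((-1 + Z)*(6 + Z)) = ((9 + Z)*(14 + Z))*((-1 + Z)*(6 + Z)) = (-1 + Z)*(6 + Z)*(9 + Z)*(14 + Z))
1/(C(z(-3)) + (-3200 - 1*1236)) = 1/((-756 + 1**4 + 28*1**3 + 235*1**2 + 492*1) + (-3200 - 1*1236)) = 1/((-756 + 1 + 28*1 + 235*1 + 492) + (-3200 - 1236)) = 1/((-756 + 1 + 28 + 235 + 492) - 4436) = 1/(0 - 4436) = 1/(-4436) = -1/4436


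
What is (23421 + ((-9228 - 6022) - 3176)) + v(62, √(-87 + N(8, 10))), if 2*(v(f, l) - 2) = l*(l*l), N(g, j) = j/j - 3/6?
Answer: 4997 - 173*I*√346/8 ≈ 4997.0 - 402.25*I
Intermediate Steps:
N(g, j) = ½ (N(g, j) = 1 - 3*⅙ = 1 - ½ = ½)
v(f, l) = 2 + l³/2 (v(f, l) = 2 + (l*(l*l))/2 = 2 + (l*l²)/2 = 2 + l³/2)
(23421 + ((-9228 - 6022) - 3176)) + v(62, √(-87 + N(8, 10))) = (23421 + ((-9228 - 6022) - 3176)) + (2 + (√(-87 + ½))³/2) = (23421 + (-15250 - 3176)) + (2 + (√(-173/2))³/2) = (23421 - 18426) + (2 + (I*√346/2)³/2) = 4995 + (2 + (-173*I*√346/4)/2) = 4995 + (2 - 173*I*√346/8) = 4997 - 173*I*√346/8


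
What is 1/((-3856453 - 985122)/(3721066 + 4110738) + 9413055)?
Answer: 7831804/73721196959645 ≈ 1.0624e-7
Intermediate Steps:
1/((-3856453 - 985122)/(3721066 + 4110738) + 9413055) = 1/(-4841575/7831804 + 9413055) = 1/(73721196959645/7831804) = 7831804/73721196959645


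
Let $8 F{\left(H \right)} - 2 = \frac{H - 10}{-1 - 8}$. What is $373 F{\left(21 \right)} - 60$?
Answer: $- \frac{1709}{72} \approx -23.736$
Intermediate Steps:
$F{\left(H \right)} = \frac{7}{18} - \frac{H}{72}$ ($F{\left(H \right)} = \frac{1}{4} + \frac{\left(H - 10\right) \frac{1}{-1 - 8}}{8} = \frac{1}{4} + \frac{\left(-10 + H\right) \frac{1}{-9}}{8} = \frac{1}{4} + \frac{\left(-10 + H\right) \left(- \frac{1}{9}\right)}{8} = \frac{1}{4} + \frac{\frac{10}{9} - \frac{H}{9}}{8} = \frac{1}{4} - \left(- \frac{5}{36} + \frac{H}{72}\right) = \frac{7}{18} - \frac{H}{72}$)
$373 F{\left(21 \right)} - 60 = 373 \left(\frac{7}{18} - \frac{7}{24}\right) - 60 = 373 \cdot \frac{7}{72} - 60 = \frac{2611}{72} - 60 = - \frac{1709}{72}$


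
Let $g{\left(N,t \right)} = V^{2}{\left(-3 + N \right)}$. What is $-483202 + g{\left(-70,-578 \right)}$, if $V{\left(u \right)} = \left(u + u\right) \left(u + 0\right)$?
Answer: $113109762$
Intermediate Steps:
$V{\left(u \right)} = 2 u^{2}$ ($V{\left(u \right)} = 2 u u = 2 u^{2}$)
$g{\left(N,t \right)} = 4 \left(-3 + N\right)^{4}$ ($g{\left(N,t \right)} = \left(2 \left(-3 + N\right)^{2}\right)^{2} = 4 \left(-3 + N\right)^{4}$)
$-483202 + g{\left(-70,-578 \right)} = -483202 + 4 \left(-3 - 70\right)^{4} = -483202 + 4 \left(-73\right)^{4} = -483202 + 4 \cdot 28398241 = -483202 + 113592964 = 113109762$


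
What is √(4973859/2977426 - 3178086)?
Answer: 13*I*√166709621402283858/2977426 ≈ 1782.7*I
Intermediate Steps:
√(4973859/2977426 - 3178086) = √(-9462510912777/2977426) = 13*I*√166709621402283858/2977426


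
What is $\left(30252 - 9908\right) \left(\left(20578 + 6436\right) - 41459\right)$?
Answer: $-293869080$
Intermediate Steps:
$\left(30252 - 9908\right) \left(\left(20578 + 6436\right) - 41459\right) = 20344 \left(27014 - 41459\right) = 20344 \left(-14445\right) = -293869080$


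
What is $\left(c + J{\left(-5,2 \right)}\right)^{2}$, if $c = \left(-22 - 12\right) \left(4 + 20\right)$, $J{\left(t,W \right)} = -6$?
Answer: $675684$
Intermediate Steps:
$c = -816$ ($c = \left(-22 - 12\right) 24 = \left(-34\right) 24 = -816$)
$\left(c + J{\left(-5,2 \right)}\right)^{2} = \left(-816 - 6\right)^{2} = \left(-822\right)^{2} = 675684$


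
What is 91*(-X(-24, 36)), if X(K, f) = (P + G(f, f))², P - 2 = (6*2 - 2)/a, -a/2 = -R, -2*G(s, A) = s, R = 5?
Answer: -20475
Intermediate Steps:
G(s, A) = -s/2
a = 10 (a = -(-2)*5 = -2*(-5) = 10)
P = 3 (P = 2 + (6*2 - 2)/10 = 2 + (12 - 2)*(⅒) = 2 + 10*(⅒) = 2 + 1 = 3)
X(K, f) = (3 - f/2)²
91*(-X(-24, 36)) = 91*(-(-6 + 36)²/4) = 91*(-30²/4) = 91*(-900/4) = 91*(-1*225) = 91*(-225) = -20475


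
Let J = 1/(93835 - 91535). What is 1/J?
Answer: 2300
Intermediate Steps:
J = 1/2300 ≈ 0.00043478
1/J = 1/(1/2300) = 2300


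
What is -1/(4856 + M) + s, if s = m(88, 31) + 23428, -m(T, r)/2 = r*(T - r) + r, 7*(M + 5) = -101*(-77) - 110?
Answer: 825487161/41624 ≈ 19832.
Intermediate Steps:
M = 7632/7 (M = -5 + (-101*(-77) - 110)/7 = -5 + (7777 - 110)/7 = -5 + (⅐)*7667 = -5 + 7667/7 = 7632/7 ≈ 1090.3)
m(T, r) = -2*r - 2*r*(T - r) (m(T, r) = -2*(r*(T - r) + r) = -2*(r + r*(T - r)) = -2*r - 2*r*(T - r))
s = 19832 (s = 2*31*(-1 + 31 - 1*88) + 23428 = 2*31*(-1 + 31 - 88) + 23428 = 2*31*(-58) + 23428 = -3596 + 23428 = 19832)
-1/(4856 + M) + s = -1/(4856 + 7632/7) + 19832 = -1/41624/7 + 19832 = -1*7/41624 + 19832 = -7/41624 + 19832 = 825487161/41624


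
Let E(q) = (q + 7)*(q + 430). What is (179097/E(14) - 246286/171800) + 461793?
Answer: 15411618441907/33372150 ≈ 4.6181e+5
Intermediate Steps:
E(q) = (7 + q)*(430 + q)
(179097/E(14) - 246286/171800) + 461793 = (179097/(3010 + 14² + 437*14) - 246286/171800) + 461793 = (179097/(3010 + 196 + 6118) - 246286*1/171800) + 461793 = (179097/9324 - 123143/85900) + 461793 = (179097*(1/9324) - 123143/85900) + 461793 = (59699/3108 - 123143/85900) + 461793 = 593176957/33372150 + 461793 = 15411618441907/33372150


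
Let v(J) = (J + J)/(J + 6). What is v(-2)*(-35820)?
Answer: 35820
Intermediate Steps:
v(J) = 2*J/(6 + J) (v(J) = (2*J)/(6 + J) = 2*J/(6 + J))
v(-2)*(-35820) = (2*(-2)/(6 - 2))*(-35820) = (2*(-2)/4)*(-35820) = (2*(-2)*(¼))*(-35820) = -1*(-35820) = 35820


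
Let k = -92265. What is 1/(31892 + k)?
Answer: -1/60373 ≈ -1.6564e-5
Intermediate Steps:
1/(31892 + k) = 1/(31892 - 92265) = 1/(-60373) = -1/60373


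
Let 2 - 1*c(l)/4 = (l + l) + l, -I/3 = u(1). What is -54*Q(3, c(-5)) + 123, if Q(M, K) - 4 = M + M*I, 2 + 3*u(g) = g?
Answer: -417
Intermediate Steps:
u(g) = -⅔ + g/3
I = 1 (I = -3*(-⅔ + (⅓)*1) = -3*(-⅔ + ⅓) = -3*(-⅓) = 1)
c(l) = 8 - 12*l (c(l) = 8 - 4*((l + l) + l) = 8 - 4*(2*l + l) = 8 - 12*l)
Q(M, K) = 4 + 2*M (Q(M, K) = 4 + (M + M*1) = 4 + (M + M) = 4 + 2*M)
-54*Q(3, c(-5)) + 123 = -54*(4 + 2*3) + 123 = -54*(4 + 6) + 123 = -54*10 + 123 = -540 + 123 = -417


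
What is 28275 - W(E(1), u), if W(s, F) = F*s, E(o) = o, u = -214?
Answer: 28489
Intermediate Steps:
28275 - W(E(1), u) = 28275 - (-214) = 28275 - 1*(-214) = 28275 + 214 = 28489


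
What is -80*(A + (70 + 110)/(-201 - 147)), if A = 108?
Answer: -249360/29 ≈ -8598.6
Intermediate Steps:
-80*(A + (70 + 110)/(-201 - 147)) = -80*(108 + (70 + 110)/(-201 - 147)) = -80*(108 + 180/(-348)) = -80*(108 + 180*(-1/348)) = -80*(108 - 15/29) = -80*3117/29 = -249360/29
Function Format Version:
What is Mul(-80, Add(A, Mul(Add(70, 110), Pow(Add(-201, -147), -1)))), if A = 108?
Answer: Rational(-249360, 29) ≈ -8598.6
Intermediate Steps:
Mul(-80, Add(A, Mul(Add(70, 110), Pow(Add(-201, -147), -1)))) = Mul(-80, Add(108, Mul(Add(70, 110), Pow(Add(-201, -147), -1)))) = Mul(-80, Add(108, Mul(180, Pow(-348, -1)))) = Mul(-80, Add(108, Mul(180, Rational(-1, 348)))) = Mul(-80, Add(108, Rational(-15, 29))) = Mul(-80, Rational(3117, 29)) = Rational(-249360, 29)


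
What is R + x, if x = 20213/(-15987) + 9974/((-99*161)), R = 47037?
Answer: 3995111954332/84938931 ≈ 47035.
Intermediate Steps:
x = -160543115/84938931 (x = 20213*(-1/15987) + 9974/(-15939) = -20213/15987 + 9974*(-1/15939) = -20213/15987 - 9974/15939 = -160543115/84938931 ≈ -1.8901)
R + x = 47037 - 160543115/84938931 = 3995111954332/84938931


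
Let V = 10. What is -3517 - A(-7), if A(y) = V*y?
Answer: -3447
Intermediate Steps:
A(y) = 10*y
-3517 - A(-7) = -3517 - 10*(-7) = -3517 - 1*(-70) = -3517 + 70 = -3447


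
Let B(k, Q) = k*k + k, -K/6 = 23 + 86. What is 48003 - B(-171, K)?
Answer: 18933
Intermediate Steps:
K = -654 (K = -6*(23 + 86) = -6*109 = -654)
B(k, Q) = k + k² (B(k, Q) = k² + k = k + k²)
48003 - B(-171, K) = 48003 - (-171)*(1 - 171) = 48003 - (-171)*(-170) = 48003 - 1*29070 = 48003 - 29070 = 18933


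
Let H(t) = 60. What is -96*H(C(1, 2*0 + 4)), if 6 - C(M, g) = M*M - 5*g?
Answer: -5760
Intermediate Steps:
C(M, g) = 6 - M² + 5*g (C(M, g) = 6 - (M*M - 5*g) = 6 - (M² - 5*g) = 6 + (-M² + 5*g) = 6 - M² + 5*g)
-96*H(C(1, 2*0 + 4)) = -96*60 = -5760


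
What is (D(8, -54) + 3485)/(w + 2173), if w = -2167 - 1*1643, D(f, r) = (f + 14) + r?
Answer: -3453/1637 ≈ -2.1093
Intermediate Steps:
D(f, r) = 14 + f + r (D(f, r) = (14 + f) + r = 14 + f + r)
w = -3810 (w = -2167 - 1643 = -3810)
(D(8, -54) + 3485)/(w + 2173) = ((14 + 8 - 54) + 3485)/(-3810 + 2173) = (-32 + 3485)/(-1637) = 3453*(-1/1637) = -3453/1637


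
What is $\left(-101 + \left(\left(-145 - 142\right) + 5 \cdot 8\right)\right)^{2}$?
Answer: $121104$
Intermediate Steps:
$\left(-101 + \left(\left(-145 - 142\right) + 5 \cdot 8\right)\right)^{2} = \left(-101 + \left(-287 + 40\right)\right)^{2} = \left(-101 - 247\right)^{2} = \left(-348\right)^{2} = 121104$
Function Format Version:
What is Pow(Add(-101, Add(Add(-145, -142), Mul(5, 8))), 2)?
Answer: 121104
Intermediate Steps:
Pow(Add(-101, Add(Add(-145, -142), Mul(5, 8))), 2) = Pow(Add(-101, Add(-287, 40)), 2) = Pow(Add(-101, -247), 2) = Pow(-348, 2) = 121104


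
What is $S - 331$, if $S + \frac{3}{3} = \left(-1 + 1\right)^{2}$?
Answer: $-332$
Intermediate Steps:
$S = -1$ ($S = -1 + \left(-1 + 1\right)^{2} = -1 + 0^{2} = -1 + 0 = -1$)
$S - 331 = -1 - 331 = -332$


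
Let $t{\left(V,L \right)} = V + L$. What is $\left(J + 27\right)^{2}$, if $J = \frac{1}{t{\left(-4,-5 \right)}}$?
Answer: $\frac{58564}{81} \approx 723.01$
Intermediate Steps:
$t{\left(V,L \right)} = L + V$
$J = - \frac{1}{9}$ ($J = \frac{1}{-5 - 4} = \frac{1}{-9} = - \frac{1}{9} \approx -0.11111$)
$\left(J + 27\right)^{2} = \left(- \frac{1}{9} + 27\right)^{2} = \left(\frac{242}{9}\right)^{2} = \frac{58564}{81}$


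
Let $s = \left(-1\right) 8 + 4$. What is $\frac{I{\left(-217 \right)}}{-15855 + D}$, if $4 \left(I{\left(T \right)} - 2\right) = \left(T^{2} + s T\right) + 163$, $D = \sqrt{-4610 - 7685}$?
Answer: $- \frac{4769184}{6284833} - \frac{1504 i \sqrt{12295}}{31424165} \approx -0.75884 - 0.005307 i$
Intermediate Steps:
$D = i \sqrt{12295}$ ($D = \sqrt{-12295} = i \sqrt{12295} \approx 110.88 i$)
$s = -4$ ($s = -8 + 4 = -4$)
$I{\left(T \right)} = \frac{171}{4} - T + \frac{T^{2}}{4}$ ($I{\left(T \right)} = 2 + \frac{\left(T^{2} - 4 T\right) + 163}{4} = 2 + \frac{163 + T^{2} - 4 T}{4} = 2 + \left(\frac{163}{4} - T + \frac{T^{2}}{4}\right) = \frac{171}{4} - T + \frac{T^{2}}{4}$)
$\frac{I{\left(-217 \right)}}{-15855 + D} = \frac{\frac{171}{4} - -217 + \frac{\left(-217\right)^{2}}{4}}{-15855 + i \sqrt{12295}} = \frac{\frac{171}{4} + 217 + \frac{1}{4} \cdot 47089}{-15855 + i \sqrt{12295}} = \frac{\frac{171}{4} + 217 + \frac{47089}{4}}{-15855 + i \sqrt{12295}} = \frac{12032}{-15855 + i \sqrt{12295}}$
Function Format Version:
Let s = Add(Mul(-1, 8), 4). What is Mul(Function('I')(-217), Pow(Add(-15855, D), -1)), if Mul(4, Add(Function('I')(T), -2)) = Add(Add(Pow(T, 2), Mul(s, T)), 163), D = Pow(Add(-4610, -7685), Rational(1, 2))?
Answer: Add(Rational(-4769184, 6284833), Mul(Rational(-1504, 31424165), I, Pow(12295, Rational(1, 2)))) ≈ Add(-0.75884, Mul(-0.0053070, I))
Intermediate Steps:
D = Mul(I, Pow(12295, Rational(1, 2))) (D = Pow(-12295, Rational(1, 2)) = Mul(I, Pow(12295, Rational(1, 2))) ≈ Mul(110.88, I))
s = -4 (s = Add(-8, 4) = -4)
Function('I')(T) = Add(Rational(171, 4), Mul(-1, T), Mul(Rational(1, 4), Pow(T, 2))) (Function('I')(T) = Add(2, Mul(Rational(1, 4), Add(Add(Pow(T, 2), Mul(-4, T)), 163))) = Add(2, Mul(Rational(1, 4), Add(163, Pow(T, 2), Mul(-4, T)))) = Add(2, Add(Rational(163, 4), Mul(-1, T), Mul(Rational(1, 4), Pow(T, 2)))) = Add(Rational(171, 4), Mul(-1, T), Mul(Rational(1, 4), Pow(T, 2))))
Mul(Function('I')(-217), Pow(Add(-15855, D), -1)) = Mul(Add(Rational(171, 4), Mul(-1, -217), Mul(Rational(1, 4), Pow(-217, 2))), Pow(Add(-15855, Mul(I, Pow(12295, Rational(1, 2)))), -1)) = Mul(Add(Rational(171, 4), 217, Mul(Rational(1, 4), 47089)), Pow(Add(-15855, Mul(I, Pow(12295, Rational(1, 2)))), -1)) = Mul(Add(Rational(171, 4), 217, Rational(47089, 4)), Pow(Add(-15855, Mul(I, Pow(12295, Rational(1, 2)))), -1)) = Mul(12032, Pow(Add(-15855, Mul(I, Pow(12295, Rational(1, 2)))), -1))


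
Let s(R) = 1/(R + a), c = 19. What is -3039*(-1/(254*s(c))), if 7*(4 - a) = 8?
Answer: 464967/1778 ≈ 261.51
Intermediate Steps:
a = 20/7 (a = 4 - 1/7*8 = 4 - 8/7 = 20/7 ≈ 2.8571)
s(R) = 1/(20/7 + R) (s(R) = 1/(R + 20/7) = 1/(20/7 + R))
-3039*(-1/(254*s(c))) = -3039/((7/(20 + 7*19))*(-254)) = -3039/((7/(20 + 133))*(-254)) = -3039/((7/153)*(-254)) = -3039/(-1778/153) = -3039*(-153/1778) = 464967/1778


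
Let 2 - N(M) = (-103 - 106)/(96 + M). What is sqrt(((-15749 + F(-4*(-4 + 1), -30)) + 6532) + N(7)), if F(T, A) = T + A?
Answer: I*sqrt(97931370)/103 ≈ 96.078*I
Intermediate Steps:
N(M) = 2 + 209/(96 + M) (N(M) = 2 - (-103 - 106)/(96 + M) = 2 - (-209)/(96 + M) = 2 + 209/(96 + M))
F(T, A) = A + T
sqrt(((-15749 + F(-4*(-4 + 1), -30)) + 6532) + N(7)) = sqrt(((-15749 + (-30 - 4*(-4 + 1))) + 6532) + (401 + 2*7)/(96 + 7)) = sqrt(((-15749 + (-30 - 4*(-3))) + 6532) + (401 + 14)/103) = sqrt(((-15749 + (-30 + 12)) + 6532) + (1/103)*415) = sqrt(((-15749 - 18) + 6532) + 415/103) = sqrt((-15767 + 6532) + 415/103) = sqrt(-9235 + 415/103) = sqrt(-950790/103) = I*sqrt(97931370)/103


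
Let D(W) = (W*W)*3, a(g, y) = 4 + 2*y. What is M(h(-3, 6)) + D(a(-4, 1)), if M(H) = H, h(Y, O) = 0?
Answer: 108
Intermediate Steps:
D(W) = 3*W**2 (D(W) = W**2*3 = 3*W**2)
M(h(-3, 6)) + D(a(-4, 1)) = 0 + 3*(4 + 2*1)**2 = 0 + 3*(4 + 2)**2 = 0 + 3*6**2 = 0 + 3*36 = 0 + 108 = 108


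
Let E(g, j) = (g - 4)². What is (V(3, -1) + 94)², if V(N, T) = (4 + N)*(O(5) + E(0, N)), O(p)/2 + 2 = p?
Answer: 61504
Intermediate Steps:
O(p) = -4 + 2*p
E(g, j) = (-4 + g)²
V(N, T) = 88 + 22*N (V(N, T) = (4 + N)*((-4 + 2*5) + (-4 + 0)²) = (4 + N)*((-4 + 10) + (-4)²) = (4 + N)*(6 + 16) = (4 + N)*22 = 88 + 22*N)
(V(3, -1) + 94)² = ((88 + 22*3) + 94)² = ((88 + 66) + 94)² = (154 + 94)² = 248² = 61504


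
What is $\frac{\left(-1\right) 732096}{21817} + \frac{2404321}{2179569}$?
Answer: $- \frac{1543198675367}{47551656873} \approx -32.453$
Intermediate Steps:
$\frac{\left(-1\right) 732096}{21817} + \frac{2404321}{2179569} = \left(-732096\right) \frac{1}{21817} + 2404321 \cdot \frac{1}{2179569} = - \frac{732096}{21817} + \frac{2404321}{2179569} = - \frac{1543198675367}{47551656873}$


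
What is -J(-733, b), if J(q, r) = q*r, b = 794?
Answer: 582002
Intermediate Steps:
-J(-733, b) = -(-733)*794 = -1*(-582002) = 582002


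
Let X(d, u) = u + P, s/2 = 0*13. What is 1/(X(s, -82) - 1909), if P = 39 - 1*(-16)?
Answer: -1/1936 ≈ -0.00051653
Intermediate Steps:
P = 55 (P = 39 + 16 = 55)
s = 0 (s = 2*(0*13) = 2*0 = 0)
X(d, u) = 55 + u (X(d, u) = u + 55 = 55 + u)
1/(X(s, -82) - 1909) = 1/((55 - 82) - 1909) = 1/(-27 - 1909) = 1/(-1936) = -1/1936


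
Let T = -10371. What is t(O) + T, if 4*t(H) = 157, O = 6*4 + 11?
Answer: -41327/4 ≈ -10332.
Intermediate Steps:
O = 35 (O = 24 + 11 = 35)
t(H) = 157/4 (t(H) = (¼)*157 = 157/4)
t(O) + T = 157/4 - 10371 = -41327/4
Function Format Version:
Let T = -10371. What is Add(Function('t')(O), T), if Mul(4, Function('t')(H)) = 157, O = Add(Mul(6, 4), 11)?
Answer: Rational(-41327, 4) ≈ -10332.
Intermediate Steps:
O = 35 (O = Add(24, 11) = 35)
Function('t')(H) = Rational(157, 4) (Function('t')(H) = Mul(Rational(1, 4), 157) = Rational(157, 4))
Add(Function('t')(O), T) = Add(Rational(157, 4), -10371) = Rational(-41327, 4)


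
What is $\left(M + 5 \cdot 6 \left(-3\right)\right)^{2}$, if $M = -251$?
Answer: $116281$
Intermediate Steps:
$\left(M + 5 \cdot 6 \left(-3\right)\right)^{2} = \left(-251 + 5 \cdot 6 \left(-3\right)\right)^{2} = \left(-251 + 30 \left(-3\right)\right)^{2} = \left(-251 - 90\right)^{2} = \left(-341\right)^{2} = 116281$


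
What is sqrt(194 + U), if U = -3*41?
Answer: sqrt(71) ≈ 8.4261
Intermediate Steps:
U = -123
sqrt(194 + U) = sqrt(194 - 123) = sqrt(71)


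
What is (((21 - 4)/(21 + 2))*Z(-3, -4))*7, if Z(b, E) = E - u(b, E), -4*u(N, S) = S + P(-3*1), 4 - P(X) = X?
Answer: -1547/92 ≈ -16.815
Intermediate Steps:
P(X) = 4 - X
u(N, S) = -7/4 - S/4 (u(N, S) = -(S + (4 - (-3)))/4 = -(S + (4 - 1*(-3)))/4 = -(S + (4 + 3))/4 = -(S + 7)/4 = -(7 + S)/4 = -7/4 - S/4)
Z(b, E) = 7/4 + 5*E/4 (Z(b, E) = E - (-7/4 - E/4) = E + (7/4 + E/4) = 7/4 + 5*E/4)
(((21 - 4)/(21 + 2))*Z(-3, -4))*7 = (((21 - 4)/(21 + 2))*(7/4 + (5/4)*(-4)))*7 = ((17/23)*(7/4 - 5))*7 = ((17*(1/23))*(-13/4))*7 = ((17/23)*(-13/4))*7 = -221/92*7 = -1547/92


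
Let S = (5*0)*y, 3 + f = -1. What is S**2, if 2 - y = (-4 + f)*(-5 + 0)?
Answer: 0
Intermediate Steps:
f = -4 (f = -3 - 1 = -4)
y = -38 (y = 2 - (-4 - 4)*(-5 + 0) = 2 - (-8)*(-5) = 2 - 1*40 = 2 - 40 = -38)
S = 0 (S = (5*0)*(-38) = 0*(-38) = 0)
S**2 = 0**2 = 0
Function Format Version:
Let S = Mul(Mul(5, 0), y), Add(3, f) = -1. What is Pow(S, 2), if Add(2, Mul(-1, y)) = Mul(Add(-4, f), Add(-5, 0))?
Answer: 0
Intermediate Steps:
f = -4 (f = Add(-3, -1) = -4)
y = -38 (y = Add(2, Mul(-1, Mul(Add(-4, -4), Add(-5, 0)))) = Add(2, Mul(-1, Mul(-8, -5))) = Add(2, Mul(-1, 40)) = Add(2, -40) = -38)
S = 0 (S = Mul(Mul(5, 0), -38) = Mul(0, -38) = 0)
Pow(S, 2) = Pow(0, 2) = 0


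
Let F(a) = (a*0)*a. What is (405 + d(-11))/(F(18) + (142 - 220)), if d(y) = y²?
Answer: -263/39 ≈ -6.7436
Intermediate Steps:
F(a) = 0 (F(a) = 0*a = 0)
(405 + d(-11))/(F(18) + (142 - 220)) = (405 + (-11)²)/(0 + (142 - 220)) = (405 + 121)/(0 - 78) = 526/(-78) = 526*(-1/78) = -263/39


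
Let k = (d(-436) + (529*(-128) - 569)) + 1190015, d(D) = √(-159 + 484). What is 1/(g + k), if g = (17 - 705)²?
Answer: 1595078/2544273825759 - 5*√13/2544273825759 ≈ 6.2692e-7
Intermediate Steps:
d(D) = 5*√13 (d(D) = √325 = 5*√13)
g = 473344 (g = (-688)² = 473344)
k = 1121734 + 5*√13 (k = (5*√13 + (529*(-128) - 569)) + 1190015 = (5*√13 + (-67712 - 569)) + 1190015 = (5*√13 - 68281) + 1190015 = (-68281 + 5*√13) + 1190015 = 1121734 + 5*√13 ≈ 1.1218e+6)
1/(g + k) = 1/(473344 + (1121734 + 5*√13)) = 1/(1595078 + 5*√13)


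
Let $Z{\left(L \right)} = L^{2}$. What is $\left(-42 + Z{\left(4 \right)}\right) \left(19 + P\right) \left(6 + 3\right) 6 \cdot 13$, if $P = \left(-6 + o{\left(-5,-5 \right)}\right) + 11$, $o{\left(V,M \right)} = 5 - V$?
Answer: $-620568$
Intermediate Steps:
$P = 15$ ($P = \left(-6 + \left(5 - -5\right)\right) + 11 = \left(-6 + \left(5 + 5\right)\right) + 11 = \left(-6 + 10\right) + 11 = 4 + 11 = 15$)
$\left(-42 + Z{\left(4 \right)}\right) \left(19 + P\right) \left(6 + 3\right) 6 \cdot 13 = \left(-42 + 4^{2}\right) \left(19 + 15\right) \left(6 + 3\right) 6 \cdot 13 = \left(-42 + 16\right) 34 \cdot 9 \cdot 6 \cdot 13 = \left(-26\right) 34 \cdot 54 \cdot 13 = \left(-884\right) 54 \cdot 13 = \left(-47736\right) 13 = -620568$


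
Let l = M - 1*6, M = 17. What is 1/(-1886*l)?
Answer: -1/20746 ≈ -4.8202e-5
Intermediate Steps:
l = 11 (l = 17 - 1*6 = 17 - 6 = 11)
1/(-1886*l) = 1/(-1886*11) = 1/(-20746) = -1/20746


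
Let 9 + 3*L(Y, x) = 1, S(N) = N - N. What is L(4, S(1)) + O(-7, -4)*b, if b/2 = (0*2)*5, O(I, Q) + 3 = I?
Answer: -8/3 ≈ -2.6667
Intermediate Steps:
O(I, Q) = -3 + I
S(N) = 0
L(Y, x) = -8/3 (L(Y, x) = -3 + (1/3)*1 = -3 + 1/3 = -8/3)
b = 0 (b = 2*((0*2)*5) = 2*(0*5) = 2*0 = 0)
L(4, S(1)) + O(-7, -4)*b = -8/3 + (-3 - 7)*0 = -8/3 - 10*0 = -8/3 + 0 = -8/3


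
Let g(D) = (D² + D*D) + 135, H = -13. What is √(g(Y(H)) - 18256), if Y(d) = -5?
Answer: I*√18071 ≈ 134.43*I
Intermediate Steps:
g(D) = 135 + 2*D² (g(D) = (D² + D²) + 135 = 2*D² + 135 = 135 + 2*D²)
√(g(Y(H)) - 18256) = √((135 + 2*(-5)²) - 18256) = √((135 + 2*25) - 18256) = √((135 + 50) - 18256) = √(185 - 18256) = √(-18071) = I*√18071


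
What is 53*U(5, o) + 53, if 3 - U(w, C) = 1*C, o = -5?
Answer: 477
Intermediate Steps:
U(w, C) = 3 - C
53*U(5, o) + 53 = 53*(3 - 1*(-5)) + 53 = 53*(3 + 5) + 53 = 53*8 + 53 = 424 + 53 = 477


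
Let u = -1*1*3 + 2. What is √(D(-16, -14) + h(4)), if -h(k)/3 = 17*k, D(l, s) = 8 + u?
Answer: I*√197 ≈ 14.036*I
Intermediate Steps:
u = -1 (u = -1*3 + 2 = -3 + 2 = -1)
D(l, s) = 7 (D(l, s) = 8 - 1 = 7)
h(k) = -51*k
√(D(-16, -14) + h(4)) = √(7 - 51*4) = √(7 - 204) = √(-197) = I*√197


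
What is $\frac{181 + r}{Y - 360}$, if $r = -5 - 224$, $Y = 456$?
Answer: $- \frac{1}{2} \approx -0.5$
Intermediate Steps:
$r = -229$ ($r = -5 - 224 = -229$)
$\frac{181 + r}{Y - 360} = \frac{181 - 229}{456 - 360} = - \frac{48}{96} = \left(-48\right) \frac{1}{96} = - \frac{1}{2}$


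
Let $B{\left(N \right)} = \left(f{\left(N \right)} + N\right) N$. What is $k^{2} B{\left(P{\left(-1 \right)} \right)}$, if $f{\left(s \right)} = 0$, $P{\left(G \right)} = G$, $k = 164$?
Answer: $26896$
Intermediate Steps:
$B{\left(N \right)} = N^{2}$ ($B{\left(N \right)} = \left(0 + N\right) N = N N = N^{2}$)
$k^{2} B{\left(P{\left(-1 \right)} \right)} = 164^{2} \left(-1\right)^{2} = 26896 \cdot 1 = 26896$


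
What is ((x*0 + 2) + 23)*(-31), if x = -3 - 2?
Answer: -775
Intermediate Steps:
x = -5
((x*0 + 2) + 23)*(-31) = ((-5*0 + 2) + 23)*(-31) = ((0 + 2) + 23)*(-31) = (2 + 23)*(-31) = 25*(-31) = -775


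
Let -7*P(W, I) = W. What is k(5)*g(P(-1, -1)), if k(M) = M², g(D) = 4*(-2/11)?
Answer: -200/11 ≈ -18.182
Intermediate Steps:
P(W, I) = -W/7
g(D) = -8/11 (g(D) = 4*(-2*1/11) = 4*(-2/11) = -8/11)
k(5)*g(P(-1, -1)) = 5²*(-8/11) = 25*(-8/11) = -200/11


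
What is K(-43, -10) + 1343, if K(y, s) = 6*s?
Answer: 1283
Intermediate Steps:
K(-43, -10) + 1343 = 6*(-10) + 1343 = -60 + 1343 = 1283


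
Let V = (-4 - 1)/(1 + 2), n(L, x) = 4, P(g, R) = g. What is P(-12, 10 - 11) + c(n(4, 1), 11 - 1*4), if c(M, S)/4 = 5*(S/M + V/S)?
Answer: 383/21 ≈ 18.238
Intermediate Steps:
V = -5/3 ≈ -1.6667
c(M, S) = -100/(3*S) + 20*S/M (c(M, S) = 4*(5*(S/M - 5/(3*S))) = 4*(5*(-5/(3*S) + S/M)) = 4*(-25/(3*S) + 5*S/M) = -100/(3*S) + 20*S/M)
P(-12, 10 - 11) + c(n(4, 1), 11 - 1*4) = -12 + (-100/(3*(11 - 1*4)) + 20*(11 - 1*4)/4) = -12 + (-100/(3*(11 - 4)) + 20*(11 - 4)*(1/4)) = -12 + (-100/3/7 + 20*7*(1/4)) = -12 + (-100/3*1/7 + 35) = -12 + (-100/21 + 35) = -12 + 635/21 = 383/21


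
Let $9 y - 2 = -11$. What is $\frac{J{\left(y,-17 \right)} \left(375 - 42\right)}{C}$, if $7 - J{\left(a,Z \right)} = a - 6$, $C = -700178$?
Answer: $- \frac{2331}{350089} \approx -0.0066583$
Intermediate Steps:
$y = -1$ ($y = \frac{2}{9} + \frac{1}{9} \left(-11\right) = \frac{2}{9} - \frac{11}{9} = -1$)
$J{\left(a,Z \right)} = 13 - a$ ($J{\left(a,Z \right)} = 7 - \left(a - 6\right) = 7 - \left(-6 + a\right) = 13 - a$)
$\frac{J{\left(y,-17 \right)} \left(375 - 42\right)}{C} = \frac{\left(13 - -1\right) \left(375 - 42\right)}{-700178} = \left(13 + 1\right) 333 \left(- \frac{1}{700178}\right) = 14 \cdot 333 \left(- \frac{1}{700178}\right) = 4662 \left(- \frac{1}{700178}\right) = - \frac{2331}{350089}$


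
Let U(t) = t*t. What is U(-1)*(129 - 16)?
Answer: 113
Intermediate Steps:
U(t) = t²
U(-1)*(129 - 16) = (-1)²*(129 - 16) = 1*113 = 113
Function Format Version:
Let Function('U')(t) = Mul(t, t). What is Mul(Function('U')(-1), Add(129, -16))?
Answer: 113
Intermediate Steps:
Function('U')(t) = Pow(t, 2)
Mul(Function('U')(-1), Add(129, -16)) = Mul(Pow(-1, 2), Add(129, -16)) = Mul(1, 113) = 113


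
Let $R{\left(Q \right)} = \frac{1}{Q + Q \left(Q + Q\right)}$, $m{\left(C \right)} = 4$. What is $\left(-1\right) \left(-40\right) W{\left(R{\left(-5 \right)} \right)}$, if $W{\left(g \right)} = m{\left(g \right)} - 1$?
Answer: $120$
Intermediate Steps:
$R{\left(Q \right)} = \frac{1}{Q + 2 Q^{2}}$ ($R{\left(Q \right)} = \frac{1}{Q + Q 2 Q} = \frac{1}{Q + 2 Q^{2}}$)
$W{\left(g \right)} = 3$ ($W{\left(g \right)} = 4 - 1 = 3$)
$\left(-1\right) \left(-40\right) W{\left(R{\left(-5 \right)} \right)} = \left(-1\right) \left(-40\right) 3 = 40 \cdot 3 = 120$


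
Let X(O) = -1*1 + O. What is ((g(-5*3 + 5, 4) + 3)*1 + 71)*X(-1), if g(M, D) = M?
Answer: -128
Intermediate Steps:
X(O) = -1 + O
((g(-5*3 + 5, 4) + 3)*1 + 71)*X(-1) = (((-5*3 + 5) + 3)*1 + 71)*(-1 - 1) = (((-15 + 5) + 3)*1 + 71)*(-2) = ((-10 + 3)*1 + 71)*(-2) = (-7*1 + 71)*(-2) = (-7 + 71)*(-2) = 64*(-2) = -128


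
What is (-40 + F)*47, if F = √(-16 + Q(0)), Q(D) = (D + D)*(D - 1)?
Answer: -1880 + 188*I ≈ -1880.0 + 188.0*I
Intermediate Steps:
Q(D) = 2*D*(-1 + D) (Q(D) = (2*D)*(-1 + D) = 2*D*(-1 + D))
F = 4*I (F = √(-16 + 2*0*(-1 + 0)) = √(-16 + 2*0*(-1)) = √(-16 + 0) = √(-16) = 4*I ≈ 4.0*I)
(-40 + F)*47 = (-40 + 4*I)*47 = -1880 + 188*I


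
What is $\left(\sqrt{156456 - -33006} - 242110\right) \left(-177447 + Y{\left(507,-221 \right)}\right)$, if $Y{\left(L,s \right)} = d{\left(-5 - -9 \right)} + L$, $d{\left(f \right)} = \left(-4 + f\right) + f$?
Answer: $42837974960 - 176936 \sqrt{189462} \approx 4.2761 \cdot 10^{10}$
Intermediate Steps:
$d{\left(f \right)} = -4 + 2 f$
$Y{\left(L,s \right)} = 4 + L$ ($Y{\left(L,s \right)} = \left(-4 + 2 \left(-5 - -9\right)\right) + L = \left(-4 + 2 \left(-5 + 9\right)\right) + L = \left(-4 + 2 \cdot 4\right) + L = \left(-4 + 8\right) + L = 4 + L$)
$\left(\sqrt{156456 - -33006} - 242110\right) \left(-177447 + Y{\left(507,-221 \right)}\right) = \left(\sqrt{156456 - -33006} - 242110\right) \left(-177447 + \left(4 + 507\right)\right) = \left(\sqrt{156456 + 33006} - 242110\right) \left(-177447 + 511\right) = \left(\sqrt{189462} - 242110\right) \left(-176936\right) = \left(-242110 + \sqrt{189462}\right) \left(-176936\right) = 42837974960 - 176936 \sqrt{189462}$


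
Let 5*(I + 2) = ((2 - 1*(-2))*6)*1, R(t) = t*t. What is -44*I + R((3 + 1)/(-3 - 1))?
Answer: -611/5 ≈ -122.20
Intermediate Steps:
R(t) = t²
I = 14/5 (I = -2 + (((2 - 1*(-2))*6)*1)/5 = -2 + (((2 + 2)*6)*1)/5 = -2 + ((4*6)*1)/5 = -2 + (24*1)/5 = -2 + (⅕)*24 = -2 + 24/5 = 14/5 ≈ 2.8000)
-44*I + R((3 + 1)/(-3 - 1)) = -44*14/5 + ((3 + 1)/(-3 - 1))² = -616/5 + (4/(-4))² = -616/5 + (4*(-¼))² = -616/5 + (-1)² = -616/5 + 1 = -611/5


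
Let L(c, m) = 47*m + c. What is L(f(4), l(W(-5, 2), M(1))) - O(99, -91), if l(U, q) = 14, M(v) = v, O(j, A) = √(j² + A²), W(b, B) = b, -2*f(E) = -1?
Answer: 1317/2 - √18082 ≈ 524.03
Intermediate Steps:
f(E) = ½ (f(E) = -½*(-1) = ½)
O(j, A) = √(A² + j²)
L(c, m) = c + 47*m
L(f(4), l(W(-5, 2), M(1))) - O(99, -91) = (½ + 47*14) - √((-91)² + 99²) = (½ + 658) - √(8281 + 9801) = 1317/2 - √18082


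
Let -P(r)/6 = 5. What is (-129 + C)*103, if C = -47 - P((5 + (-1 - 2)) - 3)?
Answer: -15038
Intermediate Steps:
P(r) = -30 (P(r) = -6*5 = -30)
C = -17 (C = -47 - 1*(-30) = -47 + 30 = -17)
(-129 + C)*103 = (-129 - 17)*103 = -146*103 = -15038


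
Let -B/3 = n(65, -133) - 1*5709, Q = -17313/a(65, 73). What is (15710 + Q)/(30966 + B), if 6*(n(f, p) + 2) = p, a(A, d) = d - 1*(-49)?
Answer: 1899307/5876191 ≈ 0.32322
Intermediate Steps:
a(A, d) = 49 + d (a(A, d) = d + 49 = 49 + d)
Q = -17313/122 (Q = -17313/(49 + 73) = -17313/122 ≈ -141.91)
n(f, p) = -2 + p/6
B = 34399/2 (B = -3*((-2 + (⅙)*(-133)) - 1*5709) = -3*((-2 - 133/6) - 5709) = -3*(-145/6 - 5709) = -3*(-34399/6) = 34399/2 ≈ 17200.)
(15710 + Q)/(30966 + B) = (15710 - 17313/122)/(30966 + 34399/2) = 1899307/(122*(96331/2)) = (1899307/122)*(2/96331) = 1899307/5876191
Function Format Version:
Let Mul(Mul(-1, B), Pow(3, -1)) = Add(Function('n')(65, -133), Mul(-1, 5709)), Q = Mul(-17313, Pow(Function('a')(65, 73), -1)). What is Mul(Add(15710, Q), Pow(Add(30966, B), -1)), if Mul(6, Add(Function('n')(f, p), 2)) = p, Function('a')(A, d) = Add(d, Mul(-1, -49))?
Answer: Rational(1899307, 5876191) ≈ 0.32322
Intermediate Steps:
Function('a')(A, d) = Add(49, d) (Function('a')(A, d) = Add(d, 49) = Add(49, d))
Q = Rational(-17313, 122) (Q = Mul(-17313, Pow(Add(49, 73), -1)) = Mul(-17313, Pow(122, -1)) = Mul(-17313, Rational(1, 122)) = Rational(-17313, 122) ≈ -141.91)
Function('n')(f, p) = Add(-2, Mul(Rational(1, 6), p))
B = Rational(34399, 2) (B = Mul(-3, Add(Add(-2, Mul(Rational(1, 6), -133)), Mul(-1, 5709))) = Mul(-3, Add(Add(-2, Rational(-133, 6)), -5709)) = Mul(-3, Add(Rational(-145, 6), -5709)) = Mul(-3, Rational(-34399, 6)) = Rational(34399, 2) ≈ 17200.)
Mul(Add(15710, Q), Pow(Add(30966, B), -1)) = Mul(Add(15710, Rational(-17313, 122)), Pow(Add(30966, Rational(34399, 2)), -1)) = Mul(Rational(1899307, 122), Pow(Rational(96331, 2), -1)) = Mul(Rational(1899307, 122), Rational(2, 96331)) = Rational(1899307, 5876191)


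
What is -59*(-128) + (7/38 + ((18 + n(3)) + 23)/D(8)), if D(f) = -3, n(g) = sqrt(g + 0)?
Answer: 859391/114 - sqrt(3)/3 ≈ 7537.9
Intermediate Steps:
n(g) = sqrt(g)
-59*(-128) + (7/38 + ((18 + n(3)) + 23)/D(8)) = -59*(-128) + (7/38 + ((18 + sqrt(3)) + 23)/(-3)) = 7552 + (7*(1/38) + (41 + sqrt(3))*(-1/3)) = 7552 + (7/38 + (-41/3 - sqrt(3)/3)) = 7552 + (-1537/114 - sqrt(3)/3) = 859391/114 - sqrt(3)/3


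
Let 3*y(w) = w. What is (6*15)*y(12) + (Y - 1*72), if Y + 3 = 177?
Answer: 462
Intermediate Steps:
Y = 174 (Y = -3 + 177 = 174)
y(w) = w/3
(6*15)*y(12) + (Y - 1*72) = (6*15)*((⅓)*12) + (174 - 1*72) = 90*4 + (174 - 72) = 360 + 102 = 462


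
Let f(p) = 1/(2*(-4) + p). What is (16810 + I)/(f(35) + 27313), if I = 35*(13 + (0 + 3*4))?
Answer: 477495/737452 ≈ 0.64749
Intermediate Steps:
f(p) = 1/(-8 + p)
I = 875 (I = 35*(13 + (0 + 12)) = 35*(13 + 12) = 35*25 = 875)
(16810 + I)/(f(35) + 27313) = (16810 + 875)/(1/(-8 + 35) + 27313) = 17685/(1/27 + 27313) = 17685/(737452/27) = 17685*(27/737452) = 477495/737452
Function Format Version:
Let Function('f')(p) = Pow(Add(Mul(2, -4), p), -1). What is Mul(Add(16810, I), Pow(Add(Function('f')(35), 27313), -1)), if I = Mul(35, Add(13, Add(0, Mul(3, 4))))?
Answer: Rational(477495, 737452) ≈ 0.64749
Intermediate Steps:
Function('f')(p) = Pow(Add(-8, p), -1)
I = 875 (I = Mul(35, Add(13, Add(0, 12))) = Mul(35, Add(13, 12)) = Mul(35, 25) = 875)
Mul(Add(16810, I), Pow(Add(Function('f')(35), 27313), -1)) = Mul(Add(16810, 875), Pow(Add(Pow(Add(-8, 35), -1), 27313), -1)) = Mul(17685, Pow(Add(Pow(27, -1), 27313), -1)) = Mul(17685, Pow(Add(Rational(1, 27), 27313), -1)) = Mul(17685, Pow(Rational(737452, 27), -1)) = Mul(17685, Rational(27, 737452)) = Rational(477495, 737452)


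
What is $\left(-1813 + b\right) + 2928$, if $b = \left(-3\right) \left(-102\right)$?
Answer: $1421$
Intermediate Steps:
$b = 306$
$\left(-1813 + b\right) + 2928 = \left(-1813 + 306\right) + 2928 = -1507 + 2928 = 1421$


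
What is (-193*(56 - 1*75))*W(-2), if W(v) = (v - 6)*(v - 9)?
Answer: 322696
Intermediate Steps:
W(v) = (-9 + v)*(-6 + v) (W(v) = (-6 + v)*(-9 + v) = (-9 + v)*(-6 + v))
(-193*(56 - 1*75))*W(-2) = (-193*(56 - 1*75))*(54 + (-2)**2 - 15*(-2)) = (-193*(56 - 75))*(54 + 4 + 30) = -193*(-19)*88 = 3667*88 = 322696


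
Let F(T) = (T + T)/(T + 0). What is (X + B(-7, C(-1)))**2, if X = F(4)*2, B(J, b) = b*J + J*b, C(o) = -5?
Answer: 5476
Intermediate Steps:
B(J, b) = 2*J*b (B(J, b) = J*b + J*b = 2*J*b)
F(T) = 2 (F(T) = (2*T)/T = 2)
X = 4 (X = 2*2 = 4)
(X + B(-7, C(-1)))**2 = (4 + 2*(-7)*(-5))**2 = (4 + 70)**2 = 74**2 = 5476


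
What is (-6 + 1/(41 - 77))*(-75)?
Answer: 5425/12 ≈ 452.08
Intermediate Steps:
(-6 + 1/(41 - 77))*(-75) = (-6 + 1/(-36))*(-75) = (-6 - 1/36)*(-75) = -217/36*(-75) = 5425/12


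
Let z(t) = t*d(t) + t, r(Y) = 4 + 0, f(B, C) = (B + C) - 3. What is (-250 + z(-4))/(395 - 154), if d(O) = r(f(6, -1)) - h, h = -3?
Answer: -282/241 ≈ -1.1701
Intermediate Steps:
f(B, C) = -3 + B + C
r(Y) = 4
d(O) = 7 (d(O) = 4 - 1*(-3) = 4 + 3 = 7)
z(t) = 8*t (z(t) = t*7 + t = 7*t + t = 8*t)
(-250 + z(-4))/(395 - 154) = (-250 + 8*(-4))/(395 - 154) = (-250 - 32)/241 = -282*1/241 = -282/241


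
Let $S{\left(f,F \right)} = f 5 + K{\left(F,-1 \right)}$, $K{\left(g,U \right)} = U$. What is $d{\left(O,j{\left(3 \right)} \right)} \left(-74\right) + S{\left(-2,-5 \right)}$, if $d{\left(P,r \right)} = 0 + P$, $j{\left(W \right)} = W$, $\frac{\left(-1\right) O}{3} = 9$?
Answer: $1987$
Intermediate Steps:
$O = -27$ ($O = \left(-3\right) 9 = -27$)
$d{\left(P,r \right)} = P$
$S{\left(f,F \right)} = -1 + 5 f$ ($S{\left(f,F \right)} = f 5 - 1 = 5 f - 1 = -1 + 5 f$)
$d{\left(O,j{\left(3 \right)} \right)} \left(-74\right) + S{\left(-2,-5 \right)} = \left(-27\right) \left(-74\right) + \left(-1 + 5 \left(-2\right)\right) = 1998 - 11 = 1987$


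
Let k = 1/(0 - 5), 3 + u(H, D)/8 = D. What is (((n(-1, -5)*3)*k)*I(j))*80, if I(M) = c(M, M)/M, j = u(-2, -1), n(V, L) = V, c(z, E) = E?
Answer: 48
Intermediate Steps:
u(H, D) = -24 + 8*D
k = -1/5 (k = 1/(-5) = -1/5 ≈ -0.20000)
j = -32 (j = -24 + 8*(-1) = -24 - 8 = -32)
I(M) = 1 (I(M) = M/M = 1)
(((n(-1, -5)*3)*k)*I(j))*80 = ((-1*3*(-1/5))*1)*80 = (-3*(-1/5)*1)*80 = ((3/5)*1)*80 = (3/5)*80 = 48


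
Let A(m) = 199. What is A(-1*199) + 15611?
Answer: 15810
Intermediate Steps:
A(-1*199) + 15611 = 199 + 15611 = 15810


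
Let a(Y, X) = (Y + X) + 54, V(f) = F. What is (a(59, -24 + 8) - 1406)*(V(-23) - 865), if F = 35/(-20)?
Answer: 4538303/4 ≈ 1.1346e+6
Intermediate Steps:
F = -7/4 (F = 35*(-1/20) = -7/4 ≈ -1.7500)
V(f) = -7/4
a(Y, X) = 54 + X + Y (a(Y, X) = (X + Y) + 54 = 54 + X + Y)
(a(59, -24 + 8) - 1406)*(V(-23) - 865) = ((54 + (-24 + 8) + 59) - 1406)*(-7/4 - 865) = ((54 - 16 + 59) - 1406)*(-3467/4) = (97 - 1406)*(-3467/4) = -1309*(-3467/4) = 4538303/4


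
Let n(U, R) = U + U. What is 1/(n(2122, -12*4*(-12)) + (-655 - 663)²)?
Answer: 1/1741368 ≈ 5.7426e-7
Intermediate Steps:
n(U, R) = 2*U
1/(n(2122, -12*4*(-12)) + (-655 - 663)²) = 1/(2*2122 + (-655 - 663)²) = 1/(4244 + (-1318)²) = 1/(4244 + 1737124) = 1/1741368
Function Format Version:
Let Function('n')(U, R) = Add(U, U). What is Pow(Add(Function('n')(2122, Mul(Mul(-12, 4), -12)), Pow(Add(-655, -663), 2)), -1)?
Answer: Rational(1, 1741368) ≈ 5.7426e-7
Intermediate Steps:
Function('n')(U, R) = Mul(2, U)
Pow(Add(Function('n')(2122, Mul(Mul(-12, 4), -12)), Pow(Add(-655, -663), 2)), -1) = Pow(Add(Mul(2, 2122), Pow(Add(-655, -663), 2)), -1) = Pow(Add(4244, Pow(-1318, 2)), -1) = Pow(Add(4244, 1737124), -1) = Pow(1741368, -1) = Rational(1, 1741368)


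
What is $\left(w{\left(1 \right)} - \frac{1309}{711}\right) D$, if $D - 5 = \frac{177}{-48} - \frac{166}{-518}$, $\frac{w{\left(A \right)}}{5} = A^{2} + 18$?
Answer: $\frac{112054753}{736596} \approx 152.13$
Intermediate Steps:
$w{\left(A \right)} = 90 + 5 A^{2}$ ($w{\left(A \right)} = 5 \left(A^{2} + 18\right) = 5 \left(18 + A^{2}\right) = 90 + 5 A^{2}$)
$D = \frac{6767}{4144}$ ($D = 5 + \left(\frac{177}{-48} - \frac{166}{-518}\right) = 5 + \left(177 \left(- \frac{1}{48}\right) - - \frac{83}{259}\right) = 5 + \left(- \frac{59}{16} + \frac{83}{259}\right) = 5 - \frac{13953}{4144} = \frac{6767}{4144} \approx 1.633$)
$\left(w{\left(1 \right)} - \frac{1309}{711}\right) D = \left(\left(90 + 5 \cdot 1^{2}\right) - \frac{1309}{711}\right) \frac{6767}{4144} = \left(\left(90 + 5 \cdot 1\right) - \frac{1309}{711}\right) \frac{6767}{4144} = \left(\left(90 + 5\right) - \frac{1309}{711}\right) \frac{6767}{4144} = \left(95 - \frac{1309}{711}\right) \frac{6767}{4144} = \frac{66236}{711} \cdot \frac{6767}{4144} = \frac{112054753}{736596}$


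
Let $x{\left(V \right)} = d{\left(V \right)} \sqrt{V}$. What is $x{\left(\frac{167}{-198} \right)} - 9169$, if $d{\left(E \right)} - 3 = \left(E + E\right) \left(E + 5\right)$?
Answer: $-9169 - \frac{78635 i \sqrt{3674}}{1293732} \approx -9169.0 - 3.6842 i$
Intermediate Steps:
$d{\left(E \right)} = 3 + 2 E \left(5 + E\right)$ ($d{\left(E \right)} = 3 + \left(E + E\right) \left(E + 5\right) = 3 + 2 E \left(5 + E\right)$)
$x{\left(V \right)} = \sqrt{V} \left(3 + 2 V^{2} + 10 V\right)$ ($x{\left(V \right)} = \left(3 + 2 V^{2} + 10 V\right) \sqrt{V} = \sqrt{V} \left(3 + 2 V^{2} + 10 V\right)$)
$x{\left(\frac{167}{-198} \right)} - 9169 = \sqrt{\frac{167}{-198}} \left(3 + 2 \left(\frac{167}{-198}\right)^{2} + 10 \frac{167}{-198}\right) - 9169 = \sqrt{167 \left(- \frac{1}{198}\right)} \left(3 + 2 \left(167 \left(- \frac{1}{198}\right)\right)^{2} + 10 \cdot 167 \left(- \frac{1}{198}\right)\right) - 9169 = \sqrt{- \frac{167}{198}} \left(3 + 2 \left(- \frac{167}{198}\right)^{2} + 10 \left(- \frac{167}{198}\right)\right) - 9169 = \frac{i \sqrt{3674}}{66} \left(3 + 2 \cdot \frac{27889}{39204} - \frac{835}{99}\right) - 9169 = \frac{i \sqrt{3674}}{66} \left(3 + \frac{27889}{19602} - \frac{835}{99}\right) - 9169 = \frac{i \sqrt{3674}}{66} \left(- \frac{78635}{19602}\right) - 9169 = - \frac{78635 i \sqrt{3674}}{1293732} - 9169 = -9169 - \frac{78635 i \sqrt{3674}}{1293732}$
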